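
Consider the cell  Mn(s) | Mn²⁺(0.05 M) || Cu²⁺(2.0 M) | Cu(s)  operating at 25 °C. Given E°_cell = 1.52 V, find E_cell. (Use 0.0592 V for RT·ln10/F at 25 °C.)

1.57 V

Balancing electrons gives n = 2; the reaction quotient is Q = [Mn²⁺]/[Cu²⁺] = 0.0250.
At 25 °C, E = E° − (0.0592/n) log Q = 1.52 − (0.0592/2)(-1.602) = 1.520 + 0.047 = 1.567 V.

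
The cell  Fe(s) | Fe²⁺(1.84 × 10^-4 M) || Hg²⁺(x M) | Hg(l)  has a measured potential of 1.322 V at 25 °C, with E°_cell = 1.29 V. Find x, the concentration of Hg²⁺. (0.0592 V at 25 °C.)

0.0022 M

From the Nernst equation, log Q = n(E° − E)/0.0592 = 2(1.29 − 1.322)/0.0592 = -1.081, so Q = 0.0830.
With Q = [Fe²⁺]/[Hg²⁺] and the known concentrations, [Hg²⁺] in the denominator gives [Hg²⁺] = 0.0022 M.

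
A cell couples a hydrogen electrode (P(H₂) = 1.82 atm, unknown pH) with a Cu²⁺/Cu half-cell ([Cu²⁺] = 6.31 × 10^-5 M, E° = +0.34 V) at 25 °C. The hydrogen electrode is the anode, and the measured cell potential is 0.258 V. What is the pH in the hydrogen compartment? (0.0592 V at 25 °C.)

E°_cell = 0.34 V and n = 2.
log Q = n(E° − E)/0.0592 = 2×(0.34 − 0.258)/0.0592 = 2.770.
With Q = [H⁺]^2 / ([Cu²⁺]·P(H₂)), solving for [H⁺] gives log[H⁺] = -0.585, so pH = 0.58.

pH = 0.58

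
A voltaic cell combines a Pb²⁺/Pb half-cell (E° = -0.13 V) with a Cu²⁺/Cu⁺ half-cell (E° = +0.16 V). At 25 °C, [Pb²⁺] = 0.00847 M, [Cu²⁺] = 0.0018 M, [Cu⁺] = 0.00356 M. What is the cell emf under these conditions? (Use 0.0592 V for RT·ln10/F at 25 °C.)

The Cu²⁺/Cu⁺ couple has the higher reduction potential and acts as the cathode, so E°_cell = +0.16 − (-0.13) = 0.29 V.
Balancing electrons gives n = 2; the reaction quotient is Q = [Pb²⁺]·[Cu⁺]^2/[Cu²⁺]^2 = 0.0331.
At 25 °C, E = E° − (0.0592/n) log Q = 0.29 − (0.0592/2)(-1.480) = 0.290 + 0.044 = 0.334 V.

0.334 V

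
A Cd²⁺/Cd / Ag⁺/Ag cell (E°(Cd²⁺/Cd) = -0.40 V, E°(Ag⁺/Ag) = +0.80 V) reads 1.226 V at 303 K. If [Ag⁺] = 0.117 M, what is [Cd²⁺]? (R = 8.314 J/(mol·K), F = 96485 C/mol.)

0.0019 M

From the Nernst equation, ln Q = nF(E° − E)/RT = 2×96485×(1.20 − 1.226)/(8.314×303) = -1.992, so Q = 0.136.
With Q = [Cd²⁺]/[Ag⁺]^2 and the known concentrations, [Cd²⁺] in the numerator gives [Cd²⁺] = 0.0019 M.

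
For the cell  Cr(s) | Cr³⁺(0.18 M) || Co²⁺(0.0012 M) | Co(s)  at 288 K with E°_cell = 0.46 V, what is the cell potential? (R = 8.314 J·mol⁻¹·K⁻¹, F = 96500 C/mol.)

Balancing electrons gives n = 6; the reaction quotient is Q = [Cr³⁺]^2/[Co²⁺]^3 = 1.88 × 10^7.
E = E° − (RT/nF) ln Q = 0.46 − (8.314×288)/(6×96500) × (16.747) = 0.460 − 0.069 = 0.391 V.

0.391 V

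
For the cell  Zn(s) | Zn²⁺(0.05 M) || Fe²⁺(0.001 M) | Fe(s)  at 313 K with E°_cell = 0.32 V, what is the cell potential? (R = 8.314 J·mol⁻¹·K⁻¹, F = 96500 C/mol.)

Balancing electrons gives n = 2; the reaction quotient is Q = [Zn²⁺]/[Fe²⁺] = 50.0.
E = E° − (RT/nF) ln Q = 0.32 − (8.314×313)/(2×96500) × (3.912) = 0.320 − 0.053 = 0.267 V.

0.267 V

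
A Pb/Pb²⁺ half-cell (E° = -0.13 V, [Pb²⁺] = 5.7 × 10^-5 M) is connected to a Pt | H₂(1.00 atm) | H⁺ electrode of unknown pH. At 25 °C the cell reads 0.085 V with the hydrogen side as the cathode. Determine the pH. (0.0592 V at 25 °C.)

pH = 2.88

E°_cell = 0.13 V and n = 2.
log Q = n(E° − E)/0.0592 = 2×(0.13 − 0.085)/0.0592 = 1.520.
With Q = [Pb²⁺]·P(H₂) / [H⁺]^2, solving for [H⁺] gives log[H⁺] = -2.882, so pH = 2.88.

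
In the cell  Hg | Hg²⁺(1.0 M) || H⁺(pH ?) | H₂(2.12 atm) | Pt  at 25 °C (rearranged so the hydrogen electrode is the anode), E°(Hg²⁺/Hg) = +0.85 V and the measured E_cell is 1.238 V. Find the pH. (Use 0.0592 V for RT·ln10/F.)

pH = 6.39

E°_cell = 0.85 V and n = 2.
log Q = n(E° − E)/0.0592 = 2×(0.85 − 1.238)/0.0592 = -13.108.
With Q = [H⁺]^2 / ([Hg²⁺]·P(H₂)), solving for [H⁺] gives log[H⁺] = -6.391, so pH = 6.39.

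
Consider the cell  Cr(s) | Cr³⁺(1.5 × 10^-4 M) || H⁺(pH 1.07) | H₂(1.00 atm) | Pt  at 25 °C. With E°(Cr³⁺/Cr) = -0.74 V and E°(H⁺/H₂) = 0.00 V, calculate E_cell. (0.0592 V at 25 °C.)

The hydrogen couple is the cathode, so E°_cell = 0.74 V; n = 6.
[H⁺] = 10^(−1.07) = 0.085 M, and Q = [Cr³⁺]^2·P(H₂)^3 / [H⁺]^6 = 0.0592.
E = E° − (0.0592/6) log Q = 0.74 − (0.0592/6)(-1.228) = 0.752 V.

0.75 V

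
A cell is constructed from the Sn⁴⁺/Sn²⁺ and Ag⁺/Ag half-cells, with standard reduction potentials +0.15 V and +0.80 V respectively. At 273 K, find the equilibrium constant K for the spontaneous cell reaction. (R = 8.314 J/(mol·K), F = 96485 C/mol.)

1 × 10^24

E°_cell = +0.80 − (+0.15) = 0.65 V, with n = 2 electrons transferred.
At equilibrium E = 0, so the Nernst equation gives ln K = nFE°/RT = (2)(96485)(0.65)/((8.314)(273)) = 55.26.
K = e^55.26 = 1 × 10^24.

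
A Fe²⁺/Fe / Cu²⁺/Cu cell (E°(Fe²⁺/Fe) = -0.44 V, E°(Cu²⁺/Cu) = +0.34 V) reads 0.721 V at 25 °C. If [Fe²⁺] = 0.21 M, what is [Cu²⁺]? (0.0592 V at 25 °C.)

From the Nernst equation, log Q = n(E° − E)/0.0592 = 2(0.78 − 0.721)/0.0592 = 1.993, so Q = 98.5.
With Q = [Fe²⁺]/[Cu²⁺] and the known concentrations, [Cu²⁺] in the denominator gives [Cu²⁺] = 0.0021 M.

0.0021 M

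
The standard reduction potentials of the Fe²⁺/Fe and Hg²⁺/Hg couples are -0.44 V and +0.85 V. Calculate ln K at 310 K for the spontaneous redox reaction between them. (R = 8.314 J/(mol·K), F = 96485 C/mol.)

E°_cell = +0.85 − (-0.44) = 1.29 V, with n = 2 electrons transferred.
At equilibrium E = 0, so the Nernst equation gives ln K = nFE°/RT = (2)(96485)(1.29)/((8.314)(310)) = 96.58.

ln K = 96.6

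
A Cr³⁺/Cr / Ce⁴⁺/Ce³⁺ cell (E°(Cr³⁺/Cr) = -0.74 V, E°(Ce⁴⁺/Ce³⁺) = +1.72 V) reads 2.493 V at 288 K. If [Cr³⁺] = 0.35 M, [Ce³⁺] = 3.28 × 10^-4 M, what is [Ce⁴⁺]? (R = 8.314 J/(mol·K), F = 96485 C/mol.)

8.7 × 10^-4 M

From the Nernst equation, ln Q = nF(E° − E)/RT = 3×96485×(2.46 − 2.493)/(8.314×288) = -3.989, so Q = 0.0185.
With Q = [Cr³⁺]·[Ce³⁺]^3/[Ce⁴⁺]^3 and the known concentrations, [Ce⁴⁺]^3 in the denominator gives [Ce⁴⁺] = 8.7 × 10^-4 M.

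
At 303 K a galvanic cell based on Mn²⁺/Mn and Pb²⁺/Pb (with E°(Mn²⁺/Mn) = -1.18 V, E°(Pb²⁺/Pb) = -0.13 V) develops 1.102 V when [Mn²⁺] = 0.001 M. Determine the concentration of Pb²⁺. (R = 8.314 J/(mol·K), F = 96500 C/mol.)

0.054 M

From the Nernst equation, ln Q = nF(E° − E)/RT = 2×96500×(1.05 − 1.102)/(8.314×303) = -3.984, so Q = 0.0186.
With Q = [Mn²⁺]/[Pb²⁺] and the known concentrations, [Pb²⁺] in the denominator gives [Pb²⁺] = 0.054 M.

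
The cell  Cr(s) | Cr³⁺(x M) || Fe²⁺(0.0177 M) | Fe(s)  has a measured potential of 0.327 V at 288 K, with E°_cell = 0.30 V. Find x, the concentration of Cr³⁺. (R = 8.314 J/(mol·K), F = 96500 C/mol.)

From the Nernst equation, ln Q = nF(E° − E)/RT = 6×96500×(0.30 − 0.327)/(8.314×288) = -6.529, so Q = 0.00146.
With Q = [Cr³⁺]^2/[Fe²⁺]^3 and the known concentrations, [Cr³⁺]^2 in the numerator gives [Cr³⁺] = 9 × 10^-5 M.

9 × 10^-5 M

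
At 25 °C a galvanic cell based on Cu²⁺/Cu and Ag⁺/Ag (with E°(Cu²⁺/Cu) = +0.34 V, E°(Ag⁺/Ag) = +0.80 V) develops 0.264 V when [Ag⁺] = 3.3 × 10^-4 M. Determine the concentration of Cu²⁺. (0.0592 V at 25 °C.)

From the Nernst equation, log Q = n(E° − E)/0.0592 = 2(0.46 − 0.264)/0.0592 = 6.622, so Q = 4.18 × 10^6.
With Q = [Cu²⁺]/[Ag⁺]^2 and the known concentrations, [Cu²⁺] in the numerator gives [Cu²⁺] = 0.46 M.

0.46 M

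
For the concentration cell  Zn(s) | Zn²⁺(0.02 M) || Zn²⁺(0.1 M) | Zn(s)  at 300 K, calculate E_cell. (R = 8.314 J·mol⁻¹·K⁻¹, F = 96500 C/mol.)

0.021 V

Both half-cells are Zn²⁺/Zn, so E°_cell = 0. The concentrated side is the cathode; the cell reaction moves Zn²⁺ from high to low concentration with n = 2.
Q = [Zn²⁺]_dilute/[Zn²⁺]_conc = 0.02/0.1 = 0.200.
E = 0 − (RT/nF) ln Q = −((8.314×300)/(2×96500))(-1.609) = 0.0208 V.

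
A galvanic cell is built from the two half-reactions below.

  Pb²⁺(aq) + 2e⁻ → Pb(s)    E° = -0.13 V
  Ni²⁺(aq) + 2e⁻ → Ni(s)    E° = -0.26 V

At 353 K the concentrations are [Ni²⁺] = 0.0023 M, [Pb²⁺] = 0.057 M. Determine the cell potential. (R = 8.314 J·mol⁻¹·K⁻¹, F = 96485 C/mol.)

The Pb²⁺/Pb couple has the higher reduction potential and acts as the cathode, so E°_cell = -0.13 − (-0.26) = 0.13 V.
Balancing electrons gives n = 2; the reaction quotient is Q = [Ni²⁺]/[Pb²⁺] = 0.0404.
E = E° − (RT/nF) ln Q = 0.13 − (8.314×353)/(2×96485) × (-3.210) = 0.130 + 0.049 = 0.179 V.

0.179 V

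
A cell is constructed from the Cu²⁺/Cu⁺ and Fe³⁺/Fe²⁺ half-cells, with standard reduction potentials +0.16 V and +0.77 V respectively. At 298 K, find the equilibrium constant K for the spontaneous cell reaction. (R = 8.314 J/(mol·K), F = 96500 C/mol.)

2.1 × 10^10

E°_cell = +0.77 − (+0.16) = 0.61 V, with n = 1 electron transferred.
At equilibrium E = 0, so the Nernst equation gives ln K = nFE°/RT = (1)(96500)(0.61)/((8.314)(298)) = 23.76.
K = e^23.76 = 2.1 × 10^10.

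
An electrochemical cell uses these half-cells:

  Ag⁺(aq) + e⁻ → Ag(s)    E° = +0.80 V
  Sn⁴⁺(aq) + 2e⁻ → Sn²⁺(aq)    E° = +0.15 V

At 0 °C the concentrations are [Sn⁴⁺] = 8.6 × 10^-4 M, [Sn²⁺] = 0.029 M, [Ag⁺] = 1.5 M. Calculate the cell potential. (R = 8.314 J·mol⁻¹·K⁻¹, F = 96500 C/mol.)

0.701 V

The Ag⁺/Ag couple has the higher reduction potential and acts as the cathode, so E°_cell = +0.80 − (+0.15) = 0.65 V.
Balancing electrons gives n = 2; the reaction quotient is Q = [Sn⁴⁺]/([Sn²⁺]·[Ag⁺]^2) = 0.0132.
E = E° − (RT/nF) ln Q = 0.65 − (8.314×273)/(2×96500) × (-4.329) = 0.650 + 0.051 = 0.701 V.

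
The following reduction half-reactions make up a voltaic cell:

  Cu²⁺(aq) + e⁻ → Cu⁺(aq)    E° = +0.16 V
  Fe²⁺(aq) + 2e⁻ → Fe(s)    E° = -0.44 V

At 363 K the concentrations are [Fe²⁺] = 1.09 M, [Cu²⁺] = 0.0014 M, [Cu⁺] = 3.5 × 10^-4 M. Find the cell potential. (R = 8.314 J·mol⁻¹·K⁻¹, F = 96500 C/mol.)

The Cu²⁺/Cu⁺ couple has the higher reduction potential and acts as the cathode, so E°_cell = +0.16 − (-0.44) = 0.60 V.
Balancing electrons gives n = 2; the reaction quotient is Q = [Fe²⁺]·[Cu⁺]^2/[Cu²⁺]^2 = 0.0681.
E = E° − (RT/nF) ln Q = 0.60 − (8.314×363)/(2×96500) × (-2.686) = 0.600 + 0.042 = 0.642 V.

0.642 V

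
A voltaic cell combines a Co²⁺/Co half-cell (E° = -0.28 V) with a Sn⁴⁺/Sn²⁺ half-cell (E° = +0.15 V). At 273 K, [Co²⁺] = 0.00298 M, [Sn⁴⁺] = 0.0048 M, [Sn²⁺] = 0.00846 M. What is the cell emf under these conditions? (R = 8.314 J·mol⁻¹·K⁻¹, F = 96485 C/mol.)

0.492 V

The Sn⁴⁺/Sn²⁺ couple has the higher reduction potential and acts as the cathode, so E°_cell = +0.15 − (-0.28) = 0.43 V.
Balancing electrons gives n = 2; the reaction quotient is Q = [Co²⁺]·[Sn²⁺]/[Sn⁴⁺] = 0.00525.
E = E° − (RT/nF) ln Q = 0.43 − (8.314×273)/(2×96485) × (-5.249) = 0.430 + 0.062 = 0.492 V.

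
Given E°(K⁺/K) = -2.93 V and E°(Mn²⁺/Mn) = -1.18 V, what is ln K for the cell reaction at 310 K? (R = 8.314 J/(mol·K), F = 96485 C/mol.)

ln K = 131.0

E°_cell = -1.18 − (-2.93) = 1.75 V, with n = 2 electrons transferred.
At equilibrium E = 0, so the Nernst equation gives ln K = nFE°/RT = (2)(96485)(1.75)/((8.314)(310)) = 131.03.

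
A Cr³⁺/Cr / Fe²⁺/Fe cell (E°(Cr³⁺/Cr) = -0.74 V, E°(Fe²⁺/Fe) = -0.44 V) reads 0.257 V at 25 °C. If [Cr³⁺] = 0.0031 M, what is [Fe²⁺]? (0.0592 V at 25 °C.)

7.5 × 10^-4 M

From the Nernst equation, log Q = n(E° − E)/0.0592 = 6(0.30 − 0.257)/0.0592 = 4.358, so Q = 2.28 × 10^4.
With Q = [Cr³⁺]^2/[Fe²⁺]^3 and the known concentrations, [Fe²⁺]^3 in the denominator gives [Fe²⁺] = 7.5 × 10^-4 M.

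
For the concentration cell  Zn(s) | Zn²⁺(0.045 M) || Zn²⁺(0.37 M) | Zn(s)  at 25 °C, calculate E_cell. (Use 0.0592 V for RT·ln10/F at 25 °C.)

0.027 V

Both half-cells are Zn²⁺/Zn, so E°_cell = 0. The concentrated side is the cathode; the cell reaction moves Zn²⁺ from high to low concentration with n = 2.
Q = [Zn²⁺]_dilute/[Zn²⁺]_conc = 0.045/0.37 = 0.122.
E = 0 − (0.0592/2) log Q = −(0.0592/2)(-0.915) = 0.0271 V.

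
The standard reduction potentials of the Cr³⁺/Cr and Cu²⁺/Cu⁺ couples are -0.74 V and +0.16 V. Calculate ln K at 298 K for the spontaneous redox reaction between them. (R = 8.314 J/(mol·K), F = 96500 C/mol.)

ln K = 105.2

E°_cell = +0.16 − (-0.74) = 0.90 V, with n = 3 electrons transferred.
At equilibrium E = 0, so the Nernst equation gives ln K = nFE°/RT = (3)(96500)(0.90)/((8.314)(298)) = 105.16.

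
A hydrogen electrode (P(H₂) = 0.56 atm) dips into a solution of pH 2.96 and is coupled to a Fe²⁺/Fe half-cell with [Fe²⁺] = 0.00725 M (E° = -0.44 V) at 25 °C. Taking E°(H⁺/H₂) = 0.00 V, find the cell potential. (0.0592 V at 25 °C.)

0.34 V

The hydrogen couple is the cathode, so E°_cell = 0.44 V; n = 2.
[H⁺] = 10^(−2.96) = 0.0011 M, and Q = [Fe²⁺]·P(H₂) / [H⁺]^2 = 3380.
E = E° − (0.0592/2) log Q = 0.44 − (0.0592/2)(3.529) = 0.336 V.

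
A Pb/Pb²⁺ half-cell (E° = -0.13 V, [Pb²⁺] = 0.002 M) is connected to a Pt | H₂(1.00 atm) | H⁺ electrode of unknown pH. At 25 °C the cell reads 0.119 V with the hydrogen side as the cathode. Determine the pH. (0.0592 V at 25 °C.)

pH = 1.54

E°_cell = 0.13 V and n = 2.
log Q = n(E° − E)/0.0592 = 2×(0.13 − 0.119)/0.0592 = 0.372.
With Q = [Pb²⁺]·P(H₂) / [H⁺]^2, solving for [H⁺] gives log[H⁺] = -1.535, so pH = 1.54.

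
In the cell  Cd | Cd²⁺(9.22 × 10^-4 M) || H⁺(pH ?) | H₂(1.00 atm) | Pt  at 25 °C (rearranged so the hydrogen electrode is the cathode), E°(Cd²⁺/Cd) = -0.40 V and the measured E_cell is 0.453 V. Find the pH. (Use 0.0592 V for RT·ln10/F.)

pH = 0.62

E°_cell = 0.40 V and n = 2.
log Q = n(E° − E)/0.0592 = 2×(0.40 − 0.453)/0.0592 = -1.791.
With Q = [Cd²⁺]·P(H₂) / [H⁺]^2, solving for [H⁺] gives log[H⁺] = -0.622, so pH = 0.62.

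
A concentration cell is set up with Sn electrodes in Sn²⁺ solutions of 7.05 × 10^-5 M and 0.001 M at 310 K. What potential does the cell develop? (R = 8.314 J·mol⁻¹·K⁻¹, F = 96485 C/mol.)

Both half-cells are Sn²⁺/Sn, so E°_cell = 0. The concentrated side is the cathode; the cell reaction moves Sn²⁺ from high to low concentration with n = 2.
Q = [Sn²⁺]_dilute/[Sn²⁺]_conc = 7.05 × 10^-5/0.001 = 0.0705.
E = 0 − (RT/nF) ln Q = −((8.314×310)/(2×96485))(-2.652) = 0.0354 V.

0.035 V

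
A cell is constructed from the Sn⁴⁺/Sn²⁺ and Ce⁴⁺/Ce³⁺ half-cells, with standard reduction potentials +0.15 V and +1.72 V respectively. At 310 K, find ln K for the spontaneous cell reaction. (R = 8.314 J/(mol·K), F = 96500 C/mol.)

ln K = 117.6

E°_cell = +1.72 − (+0.15) = 1.57 V, with n = 2 electrons transferred.
At equilibrium E = 0, so the Nernst equation gives ln K = nFE°/RT = (2)(96500)(1.57)/((8.314)(310)) = 117.57.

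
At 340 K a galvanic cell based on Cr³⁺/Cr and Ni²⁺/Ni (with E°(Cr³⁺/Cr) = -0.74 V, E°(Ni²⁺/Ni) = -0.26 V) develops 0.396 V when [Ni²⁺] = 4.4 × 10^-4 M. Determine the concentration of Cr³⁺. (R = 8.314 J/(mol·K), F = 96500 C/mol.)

From the Nernst equation, ln Q = nF(E° − E)/RT = 6×96500×(0.48 − 0.396)/(8.314×340) = 17.206, so Q = 2.97 × 10^7.
With Q = [Cr³⁺]^2/[Ni²⁺]^3 and the known concentrations, [Cr³⁺]^2 in the numerator gives [Cr³⁺] = 0.05 M.

0.05 M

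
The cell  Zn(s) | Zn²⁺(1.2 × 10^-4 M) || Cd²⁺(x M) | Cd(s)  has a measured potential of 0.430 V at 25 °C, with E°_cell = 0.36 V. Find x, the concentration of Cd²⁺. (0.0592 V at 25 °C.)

From the Nernst equation, log Q = n(E° − E)/0.0592 = 2(0.36 − 0.430)/0.0592 = -2.365, so Q = 0.00432.
With Q = [Zn²⁺]/[Cd²⁺] and the known concentrations, [Cd²⁺] in the denominator gives [Cd²⁺] = 0.028 M.

0.028 M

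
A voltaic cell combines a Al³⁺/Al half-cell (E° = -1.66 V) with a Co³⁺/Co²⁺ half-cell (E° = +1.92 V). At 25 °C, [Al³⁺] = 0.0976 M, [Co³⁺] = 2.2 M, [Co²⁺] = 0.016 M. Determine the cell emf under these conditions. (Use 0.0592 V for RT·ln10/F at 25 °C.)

The Co³⁺/Co²⁺ couple has the higher reduction potential and acts as the cathode, so E°_cell = +1.92 − (-1.66) = 3.58 V.
Balancing electrons gives n = 3; the reaction quotient is Q = [Al³⁺]·[Co²⁺]^3/[Co³⁺]^3 = 3.75 × 10^-8.
At 25 °C, E = E° − (0.0592/n) log Q = 3.58 − (0.0592/3)(-7.425) = 3.580 + 0.147 = 3.727 V.

3.73 V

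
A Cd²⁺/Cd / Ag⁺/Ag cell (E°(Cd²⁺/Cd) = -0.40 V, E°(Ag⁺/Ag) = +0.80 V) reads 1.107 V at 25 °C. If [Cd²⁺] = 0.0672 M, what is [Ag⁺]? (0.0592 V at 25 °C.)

From the Nernst equation, log Q = n(E° − E)/0.0592 = 2(1.20 − 1.107)/0.0592 = 3.142, so Q = 1390.
With Q = [Cd²⁺]/[Ag⁺]^2 and the known concentrations, [Ag⁺]^2 in the denominator gives [Ag⁺] = 0.007 M.

0.007 M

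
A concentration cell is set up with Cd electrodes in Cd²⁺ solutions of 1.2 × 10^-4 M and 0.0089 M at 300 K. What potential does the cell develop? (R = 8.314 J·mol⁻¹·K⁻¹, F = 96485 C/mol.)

Both half-cells are Cd²⁺/Cd, so E°_cell = 0. The concentrated side is the cathode; the cell reaction moves Cd²⁺ from high to low concentration with n = 2.
Q = [Cd²⁺]_dilute/[Cd²⁺]_conc = 1.2 × 10^-4/0.0089 = 0.0135.
E = 0 − (RT/nF) ln Q = −((8.314×300)/(2×96485))(-4.306) = 0.0557 V.

0.056 V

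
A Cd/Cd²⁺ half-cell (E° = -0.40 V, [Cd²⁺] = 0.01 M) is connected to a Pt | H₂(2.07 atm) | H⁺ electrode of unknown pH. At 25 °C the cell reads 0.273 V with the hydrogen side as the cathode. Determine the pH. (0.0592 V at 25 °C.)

E°_cell = 0.40 V and n = 2.
log Q = n(E° − E)/0.0592 = 2×(0.40 − 0.273)/0.0592 = 4.291.
With Q = [Cd²⁺]·P(H₂) / [H⁺]^2, solving for [H⁺] gives log[H⁺] = -2.987, so pH = 2.99.

pH = 2.99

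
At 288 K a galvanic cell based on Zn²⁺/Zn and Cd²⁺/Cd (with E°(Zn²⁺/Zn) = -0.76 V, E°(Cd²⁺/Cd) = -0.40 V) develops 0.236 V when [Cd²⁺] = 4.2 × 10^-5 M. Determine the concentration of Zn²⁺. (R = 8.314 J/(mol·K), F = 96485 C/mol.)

0.92 M

From the Nernst equation, ln Q = nF(E° − E)/RT = 2×96485×(0.36 − 0.236)/(8.314×288) = 9.993, so Q = 2.19 × 10^4.
With Q = [Zn²⁺]/[Cd²⁺] and the known concentrations, [Zn²⁺] in the numerator gives [Zn²⁺] = 0.92 M.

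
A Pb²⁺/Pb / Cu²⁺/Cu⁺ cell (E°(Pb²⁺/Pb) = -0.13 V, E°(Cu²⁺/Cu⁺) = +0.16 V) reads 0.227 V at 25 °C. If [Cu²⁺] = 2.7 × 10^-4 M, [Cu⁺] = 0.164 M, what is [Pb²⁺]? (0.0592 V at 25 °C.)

3.6 × 10^-4 M

From the Nernst equation, log Q = n(E° − E)/0.0592 = 2(0.29 − 0.227)/0.0592 = 2.128, so Q = 134.
With Q = [Pb²⁺]·[Cu⁺]^2/[Cu²⁺]^2 and the known concentrations, [Pb²⁺] in the numerator gives [Pb²⁺] = 3.6 × 10^-4 M.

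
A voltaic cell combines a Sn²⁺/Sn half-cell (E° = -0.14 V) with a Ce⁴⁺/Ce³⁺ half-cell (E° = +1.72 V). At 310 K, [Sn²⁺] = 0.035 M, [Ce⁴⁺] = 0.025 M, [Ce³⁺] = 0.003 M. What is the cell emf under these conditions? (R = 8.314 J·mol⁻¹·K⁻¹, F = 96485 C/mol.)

1.96 V

The Ce⁴⁺/Ce³⁺ couple has the higher reduction potential and acts as the cathode, so E°_cell = +1.72 − (-0.14) = 1.86 V.
Balancing electrons gives n = 2; the reaction quotient is Q = [Sn²⁺]·[Ce³⁺]^2/[Ce⁴⁺]^2 = 5.04 × 10^-4.
E = E° − (RT/nF) ln Q = 1.86 − (8.314×310)/(2×96485) × (-7.593) = 1.860 + 0.101 = 1.961 V.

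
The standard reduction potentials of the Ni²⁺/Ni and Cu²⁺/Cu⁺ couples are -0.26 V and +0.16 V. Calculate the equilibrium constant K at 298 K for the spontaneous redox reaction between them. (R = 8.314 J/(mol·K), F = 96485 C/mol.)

1.6 × 10^14

E°_cell = +0.16 − (-0.26) = 0.42 V, with n = 2 electrons transferred.
At equilibrium E = 0, so the Nernst equation gives ln K = nFE°/RT = (2)(96485)(0.42)/((8.314)(298)) = 32.71.
K = e^32.71 = 1.6 × 10^14.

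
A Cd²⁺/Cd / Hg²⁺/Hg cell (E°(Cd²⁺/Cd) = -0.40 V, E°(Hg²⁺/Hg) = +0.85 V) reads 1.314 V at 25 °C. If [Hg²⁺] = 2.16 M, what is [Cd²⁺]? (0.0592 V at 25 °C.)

0.015 M

From the Nernst equation, log Q = n(E° − E)/0.0592 = 2(1.25 − 1.314)/0.0592 = -2.162, so Q = 0.00688.
With Q = [Cd²⁺]/[Hg²⁺] and the known concentrations, [Cd²⁺] in the numerator gives [Cd²⁺] = 0.015 M.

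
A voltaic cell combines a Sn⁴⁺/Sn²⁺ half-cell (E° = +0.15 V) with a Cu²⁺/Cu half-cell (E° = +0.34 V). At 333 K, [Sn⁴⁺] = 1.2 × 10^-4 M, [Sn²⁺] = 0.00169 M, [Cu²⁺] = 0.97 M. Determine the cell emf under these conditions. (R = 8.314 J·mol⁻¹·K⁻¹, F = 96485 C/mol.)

The Cu²⁺/Cu couple has the higher reduction potential and acts as the cathode, so E°_cell = +0.34 − (+0.15) = 0.19 V.
Balancing electrons gives n = 2; the reaction quotient is Q = [Sn⁴⁺]/([Sn²⁺]·[Cu²⁺]) = 0.0732.
E = E° − (RT/nF) ln Q = 0.19 − (8.314×333)/(2×96485) × (-2.615) = 0.190 + 0.038 = 0.228 V.

0.228 V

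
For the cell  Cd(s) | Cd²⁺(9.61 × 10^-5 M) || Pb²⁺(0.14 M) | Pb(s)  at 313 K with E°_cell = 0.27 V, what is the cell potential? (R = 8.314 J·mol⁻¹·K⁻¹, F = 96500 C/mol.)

Balancing electrons gives n = 2; the reaction quotient is Q = [Cd²⁺]/[Pb²⁺] = 6.86 × 10^-4.
E = E° − (RT/nF) ln Q = 0.27 − (8.314×313)/(2×96500) × (-7.284) = 0.270 + 0.098 = 0.368 V.

0.368 V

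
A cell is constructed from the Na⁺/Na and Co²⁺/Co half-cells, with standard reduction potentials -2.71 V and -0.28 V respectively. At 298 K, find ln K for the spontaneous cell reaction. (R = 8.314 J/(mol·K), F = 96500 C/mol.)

E°_cell = -0.28 − (-2.71) = 2.43 V, with n = 2 electrons transferred.
At equilibrium E = 0, so the Nernst equation gives ln K = nFE°/RT = (2)(96500)(2.43)/((8.314)(298)) = 189.29.

ln K = 189.3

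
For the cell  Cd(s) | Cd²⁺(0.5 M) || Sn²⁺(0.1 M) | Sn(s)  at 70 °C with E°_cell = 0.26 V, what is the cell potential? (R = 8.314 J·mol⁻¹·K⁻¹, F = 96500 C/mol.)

Balancing electrons gives n = 2; the reaction quotient is Q = [Cd²⁺]/[Sn²⁺] = 5.00.
E = E° − (RT/nF) ln Q = 0.26 − (8.314×343)/(2×96500) × (1.609) = 0.260 − 0.024 = 0.236 V.

0.236 V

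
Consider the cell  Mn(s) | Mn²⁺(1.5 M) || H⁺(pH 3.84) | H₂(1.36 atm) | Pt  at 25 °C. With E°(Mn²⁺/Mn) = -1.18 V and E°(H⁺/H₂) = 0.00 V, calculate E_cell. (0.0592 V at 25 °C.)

0.94 V

The hydrogen couple is the cathode, so E°_cell = 1.18 V; n = 2.
[H⁺] = 10^(−3.84) = 1.4 × 10^-4 M, and Q = [Mn²⁺]·P(H₂) / [H⁺]^2 = 9.76 × 10^7.
E = E° − (0.0592/2) log Q = 1.18 − (0.0592/2)(7.990) = 0.943 V.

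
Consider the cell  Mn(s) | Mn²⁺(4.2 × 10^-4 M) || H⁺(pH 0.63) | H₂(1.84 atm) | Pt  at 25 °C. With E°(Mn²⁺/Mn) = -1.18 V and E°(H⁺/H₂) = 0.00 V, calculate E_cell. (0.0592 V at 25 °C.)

The hydrogen couple is the cathode, so E°_cell = 1.18 V; n = 2.
[H⁺] = 10^(−0.63) = 0.23 M, and Q = [Mn²⁺]·P(H₂) / [H⁺]^2 = 0.0141.
E = E° − (0.0592/2) log Q = 1.18 − (0.0592/2)(-1.852) = 1.235 V.

1.23 V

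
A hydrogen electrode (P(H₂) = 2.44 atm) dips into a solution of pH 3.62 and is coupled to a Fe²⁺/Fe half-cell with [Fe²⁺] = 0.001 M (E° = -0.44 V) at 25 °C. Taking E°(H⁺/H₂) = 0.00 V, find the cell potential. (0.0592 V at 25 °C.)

0.30 V

The hydrogen couple is the cathode, so E°_cell = 0.44 V; n = 2.
[H⁺] = 10^(−3.62) = 2.4 × 10^-4 M, and Q = [Fe²⁺]·P(H₂) / [H⁺]^2 = 4.24 × 10^4.
E = E° − (0.0592/2) log Q = 0.44 − (0.0592/2)(4.627) = 0.303 V.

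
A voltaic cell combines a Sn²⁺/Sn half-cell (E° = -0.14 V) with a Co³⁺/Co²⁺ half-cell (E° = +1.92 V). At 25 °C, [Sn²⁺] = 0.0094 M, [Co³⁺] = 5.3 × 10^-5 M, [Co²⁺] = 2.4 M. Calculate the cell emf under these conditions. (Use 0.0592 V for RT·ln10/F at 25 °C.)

1.84 V

The Co³⁺/Co²⁺ couple has the higher reduction potential and acts as the cathode, so E°_cell = +1.92 − (-0.14) = 2.06 V.
Balancing electrons gives n = 2; the reaction quotient is Q = [Sn²⁺]·[Co²⁺]^2/[Co³⁺]^2 = 1.93 × 10^7.
At 25 °C, E = E° − (0.0592/n) log Q = 2.06 − (0.0592/2)(7.285) = 2.060 − 0.216 = 1.844 V.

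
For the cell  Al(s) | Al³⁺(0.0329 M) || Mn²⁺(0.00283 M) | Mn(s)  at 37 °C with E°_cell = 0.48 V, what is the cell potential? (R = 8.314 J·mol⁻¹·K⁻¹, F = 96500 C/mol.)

Balancing electrons gives n = 6; the reaction quotient is Q = [Al³⁺]^2/[Mn²⁺]^3 = 4.78 × 10^4.
E = E° − (RT/nF) ln Q = 0.48 − (8.314×310)/(6×96500) × (10.774) = 0.480 − 0.048 = 0.432 V.

0.432 V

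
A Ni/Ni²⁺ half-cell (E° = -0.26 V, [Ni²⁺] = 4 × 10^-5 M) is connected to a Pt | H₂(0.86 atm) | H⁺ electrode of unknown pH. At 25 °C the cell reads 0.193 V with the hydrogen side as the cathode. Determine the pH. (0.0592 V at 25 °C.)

E°_cell = 0.26 V and n = 2.
log Q = n(E° − E)/0.0592 = 2×(0.26 − 0.193)/0.0592 = 2.264.
With Q = [Ni²⁺]·P(H₂) / [H⁺]^2, solving for [H⁺] gives log[H⁺] = -3.363, so pH = 3.36.

pH = 3.36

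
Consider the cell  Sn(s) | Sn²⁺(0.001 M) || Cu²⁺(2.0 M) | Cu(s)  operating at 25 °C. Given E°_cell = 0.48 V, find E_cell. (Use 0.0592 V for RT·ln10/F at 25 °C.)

Balancing electrons gives n = 2; the reaction quotient is Q = [Sn²⁺]/[Cu²⁺] = 5 × 10^-4.
At 25 °C, E = E° − (0.0592/n) log Q = 0.48 − (0.0592/2)(-3.301) = 0.480 + 0.098 = 0.578 V.

0.578 V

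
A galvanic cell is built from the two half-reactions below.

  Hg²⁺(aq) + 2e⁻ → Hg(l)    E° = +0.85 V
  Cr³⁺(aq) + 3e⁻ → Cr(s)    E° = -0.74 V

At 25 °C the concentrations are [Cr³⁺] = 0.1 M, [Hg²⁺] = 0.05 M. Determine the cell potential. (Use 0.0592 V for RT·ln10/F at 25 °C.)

The Hg²⁺/Hg couple has the higher reduction potential and acts as the cathode, so E°_cell = +0.85 − (-0.74) = 1.59 V.
Balancing electrons gives n = 6; the reaction quotient is Q = [Cr³⁺]^2/[Hg²⁺]^3 = 80.0.
At 25 °C, E = E° − (0.0592/n) log Q = 1.59 − (0.0592/6)(1.903) = 1.590 − 0.019 = 1.571 V.

1.57 V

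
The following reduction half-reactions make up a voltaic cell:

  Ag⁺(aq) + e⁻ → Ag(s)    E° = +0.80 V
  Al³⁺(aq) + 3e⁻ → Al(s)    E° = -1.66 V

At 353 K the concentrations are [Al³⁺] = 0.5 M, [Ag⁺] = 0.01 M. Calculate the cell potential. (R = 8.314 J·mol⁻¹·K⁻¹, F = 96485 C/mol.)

2.33 V

The Ag⁺/Ag couple has the higher reduction potential and acts as the cathode, so E°_cell = +0.80 − (-1.66) = 2.46 V.
Balancing electrons gives n = 3; the reaction quotient is Q = [Al³⁺]/[Ag⁺]^3 = 5 × 10^5.
E = E° − (RT/nF) ln Q = 2.46 − (8.314×353)/(3×96485) × (13.122) = 2.460 − 0.133 = 2.327 V.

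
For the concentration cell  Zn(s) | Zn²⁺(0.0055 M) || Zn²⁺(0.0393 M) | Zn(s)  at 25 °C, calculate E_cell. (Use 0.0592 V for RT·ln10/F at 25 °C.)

Both half-cells are Zn²⁺/Zn, so E°_cell = 0. The concentrated side is the cathode; the cell reaction moves Zn²⁺ from high to low concentration with n = 2.
Q = [Zn²⁺]_dilute/[Zn²⁺]_conc = 0.0055/0.0393 = 0.140.
E = 0 − (0.0592/2) log Q = −(0.0592/2)(-0.854) = 0.0253 V.

0.025 V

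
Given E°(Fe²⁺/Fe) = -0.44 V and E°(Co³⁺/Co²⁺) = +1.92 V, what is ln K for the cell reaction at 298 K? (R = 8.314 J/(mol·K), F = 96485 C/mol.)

ln K = 183.8

E°_cell = +1.92 − (-0.44) = 2.36 V, with n = 2 electrons transferred.
At equilibrium E = 0, so the Nernst equation gives ln K = nFE°/RT = (2)(96485)(2.36)/((8.314)(298)) = 183.81.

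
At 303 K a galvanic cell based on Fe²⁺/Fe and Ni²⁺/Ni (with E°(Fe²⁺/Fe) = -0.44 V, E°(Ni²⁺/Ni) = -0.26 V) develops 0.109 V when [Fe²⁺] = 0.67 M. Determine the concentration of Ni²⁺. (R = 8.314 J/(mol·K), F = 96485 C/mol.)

0.0029 M

From the Nernst equation, ln Q = nF(E° − E)/RT = 2×96485×(0.18 − 0.109)/(8.314×303) = 5.439, so Q = 230.
With Q = [Fe²⁺]/[Ni²⁺] and the known concentrations, [Ni²⁺] in the denominator gives [Ni²⁺] = 0.0029 M.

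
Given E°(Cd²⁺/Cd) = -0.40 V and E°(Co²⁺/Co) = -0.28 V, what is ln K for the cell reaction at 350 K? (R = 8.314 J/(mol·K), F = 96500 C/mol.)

E°_cell = -0.28 − (-0.40) = 0.12 V, with n = 2 electrons transferred.
At equilibrium E = 0, so the Nernst equation gives ln K = nFE°/RT = (2)(96500)(0.12)/((8.314)(350)) = 7.96.

ln K = 8.0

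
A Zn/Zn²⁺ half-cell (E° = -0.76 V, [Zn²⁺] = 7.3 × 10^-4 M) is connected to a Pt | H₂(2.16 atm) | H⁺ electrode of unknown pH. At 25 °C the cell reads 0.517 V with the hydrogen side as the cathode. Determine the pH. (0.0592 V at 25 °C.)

pH = 5.51

E°_cell = 0.76 V and n = 2.
log Q = n(E° − E)/0.0592 = 2×(0.76 − 0.517)/0.0592 = 8.209.
With Q = [Zn²⁺]·P(H₂) / [H⁺]^2, solving for [H⁺] gives log[H⁺] = -5.506, so pH = 5.51.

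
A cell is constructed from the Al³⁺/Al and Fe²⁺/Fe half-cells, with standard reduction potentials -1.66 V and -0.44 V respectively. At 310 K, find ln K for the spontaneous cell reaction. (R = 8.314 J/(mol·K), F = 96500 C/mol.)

ln K = 274.1

E°_cell = -0.44 − (-1.66) = 1.22 V, with n = 6 electrons transferred.
At equilibrium E = 0, so the Nernst equation gives ln K = nFE°/RT = (6)(96500)(1.22)/((8.314)(310)) = 274.07.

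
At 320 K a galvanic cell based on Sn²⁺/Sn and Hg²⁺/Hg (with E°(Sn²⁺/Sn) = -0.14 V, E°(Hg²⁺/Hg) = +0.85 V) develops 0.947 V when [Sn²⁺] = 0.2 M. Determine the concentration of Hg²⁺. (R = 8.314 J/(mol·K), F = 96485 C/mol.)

From the Nernst equation, ln Q = nF(E° − E)/RT = 2×96485×(0.99 − 0.947)/(8.314×320) = 3.119, so Q = 22.6.
With Q = [Sn²⁺]/[Hg²⁺] and the known concentrations, [Hg²⁺] in the denominator gives [Hg²⁺] = 0.0088 M.

0.0088 M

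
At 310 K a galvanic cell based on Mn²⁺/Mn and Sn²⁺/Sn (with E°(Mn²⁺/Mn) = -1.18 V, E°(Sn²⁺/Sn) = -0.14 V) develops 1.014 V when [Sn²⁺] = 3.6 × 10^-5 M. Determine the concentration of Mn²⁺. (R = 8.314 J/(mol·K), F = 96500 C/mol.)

From the Nernst equation, ln Q = nF(E° − E)/RT = 2×96500×(1.04 − 1.014)/(8.314×310) = 1.947, so Q = 7.01.
With Q = [Mn²⁺]/[Sn²⁺] and the known concentrations, [Mn²⁺] in the numerator gives [Mn²⁺] = 2.5 × 10^-4 M.

2.5 × 10^-4 M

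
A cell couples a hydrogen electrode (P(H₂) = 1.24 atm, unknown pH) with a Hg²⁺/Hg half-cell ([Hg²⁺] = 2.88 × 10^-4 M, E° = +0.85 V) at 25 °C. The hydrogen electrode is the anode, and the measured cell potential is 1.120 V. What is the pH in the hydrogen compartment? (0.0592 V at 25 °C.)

pH = 6.28

E°_cell = 0.85 V and n = 2.
log Q = n(E° − E)/0.0592 = 2×(0.85 − 1.120)/0.0592 = -9.122.
With Q = [H⁺]^2 / ([Hg²⁺]·P(H₂)), solving for [H⁺] gives log[H⁺] = -6.284, so pH = 6.28.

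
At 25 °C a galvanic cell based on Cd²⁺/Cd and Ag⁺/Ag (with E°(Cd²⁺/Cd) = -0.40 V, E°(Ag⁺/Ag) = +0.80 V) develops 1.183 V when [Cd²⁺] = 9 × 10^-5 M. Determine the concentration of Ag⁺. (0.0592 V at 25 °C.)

0.0049 M

From the Nernst equation, log Q = n(E° − E)/0.0592 = 2(1.20 − 1.183)/0.0592 = 0.574, so Q = 3.75.
With Q = [Cd²⁺]/[Ag⁺]^2 and the known concentrations, [Ag⁺]^2 in the denominator gives [Ag⁺] = 0.0049 M.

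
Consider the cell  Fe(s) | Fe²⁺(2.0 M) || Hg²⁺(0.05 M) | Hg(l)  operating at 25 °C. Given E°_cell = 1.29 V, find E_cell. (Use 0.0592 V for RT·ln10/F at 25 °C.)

Balancing electrons gives n = 2; the reaction quotient is Q = [Fe²⁺]/[Hg²⁺] = 40.0.
At 25 °C, E = E° − (0.0592/n) log Q = 1.29 − (0.0592/2)(1.602) = 1.290 − 0.047 = 1.243 V.

1.24 V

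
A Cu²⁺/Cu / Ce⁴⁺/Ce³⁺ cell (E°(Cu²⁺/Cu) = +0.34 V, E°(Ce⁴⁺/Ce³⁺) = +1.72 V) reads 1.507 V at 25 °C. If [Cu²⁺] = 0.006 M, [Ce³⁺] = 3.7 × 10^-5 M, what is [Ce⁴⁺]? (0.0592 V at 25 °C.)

4 × 10^-4 M

From the Nernst equation, log Q = n(E° − E)/0.0592 = 2(1.38 − 1.507)/0.0592 = -4.291, so Q = 5.12 × 10^-5.
With Q = [Cu²⁺]·[Ce³⁺]^2/[Ce⁴⁺]^2 and the known concentrations, [Ce⁴⁺]^2 in the denominator gives [Ce⁴⁺] = 4 × 10^-4 M.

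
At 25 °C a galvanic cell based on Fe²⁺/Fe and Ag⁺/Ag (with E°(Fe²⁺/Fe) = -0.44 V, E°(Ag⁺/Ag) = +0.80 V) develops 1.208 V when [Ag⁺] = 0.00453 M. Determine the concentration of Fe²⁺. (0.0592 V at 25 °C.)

2.5 × 10^-4 M

From the Nernst equation, log Q = n(E° − E)/0.0592 = 2(1.24 − 1.208)/0.0592 = 1.081, so Q = 12.1.
With Q = [Fe²⁺]/[Ag⁺]^2 and the known concentrations, [Fe²⁺] in the numerator gives [Fe²⁺] = 2.5 × 10^-4 M.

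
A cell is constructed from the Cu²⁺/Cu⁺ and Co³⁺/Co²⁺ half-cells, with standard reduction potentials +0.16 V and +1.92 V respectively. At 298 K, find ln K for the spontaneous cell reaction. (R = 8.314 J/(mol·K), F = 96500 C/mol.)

E°_cell = +1.92 − (+0.16) = 1.76 V, with n = 1 electron transferred.
At equilibrium E = 0, so the Nernst equation gives ln K = nFE°/RT = (1)(96500)(1.76)/((8.314)(298)) = 68.55.

ln K = 68.6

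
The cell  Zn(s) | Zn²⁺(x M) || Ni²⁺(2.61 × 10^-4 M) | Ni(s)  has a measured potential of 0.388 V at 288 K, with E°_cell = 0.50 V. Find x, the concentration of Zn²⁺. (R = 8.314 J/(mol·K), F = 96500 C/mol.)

2.2 M

From the Nernst equation, ln Q = nF(E° − E)/RT = 2×96500×(0.50 − 0.388)/(8.314×288) = 9.028, so Q = 8330.
With Q = [Zn²⁺]/[Ni²⁺] and the known concentrations, [Zn²⁺] in the numerator gives [Zn²⁺] = 2.2 M.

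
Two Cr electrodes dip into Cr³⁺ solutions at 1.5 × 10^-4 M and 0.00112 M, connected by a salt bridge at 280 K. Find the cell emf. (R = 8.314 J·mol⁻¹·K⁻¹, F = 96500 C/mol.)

0.016 V

Both half-cells are Cr³⁺/Cr, so E°_cell = 0. The concentrated side is the cathode; the cell reaction moves Cr³⁺ from high to low concentration with n = 3.
Q = [Cr³⁺]_dilute/[Cr³⁺]_conc = 1.5 × 10^-4/0.00112 = 0.134.
E = 0 − (RT/nF) ln Q = −((8.314×280)/(3×96500))(-2.010) = 0.0162 V.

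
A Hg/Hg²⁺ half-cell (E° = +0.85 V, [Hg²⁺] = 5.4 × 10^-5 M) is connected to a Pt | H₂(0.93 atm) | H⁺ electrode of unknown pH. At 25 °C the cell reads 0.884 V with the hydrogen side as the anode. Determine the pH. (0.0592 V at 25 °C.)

pH = 2.72

E°_cell = 0.85 V and n = 2.
log Q = n(E° − E)/0.0592 = 2×(0.85 − 0.884)/0.0592 = -1.149.
With Q = [H⁺]^2 / ([Hg²⁺]·P(H₂)), solving for [H⁺] gives log[H⁺] = -2.724, so pH = 2.72.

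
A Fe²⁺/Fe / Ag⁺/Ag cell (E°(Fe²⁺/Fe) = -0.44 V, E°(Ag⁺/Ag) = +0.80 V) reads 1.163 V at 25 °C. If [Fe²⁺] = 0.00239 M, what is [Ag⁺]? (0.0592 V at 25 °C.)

From the Nernst equation, log Q = n(E° − E)/0.0592 = 2(1.24 − 1.163)/0.0592 = 2.601, so Q = 399.
With Q = [Fe²⁺]/[Ag⁺]^2 and the known concentrations, [Ag⁺]^2 in the denominator gives [Ag⁺] = 0.0024 M.

0.0024 M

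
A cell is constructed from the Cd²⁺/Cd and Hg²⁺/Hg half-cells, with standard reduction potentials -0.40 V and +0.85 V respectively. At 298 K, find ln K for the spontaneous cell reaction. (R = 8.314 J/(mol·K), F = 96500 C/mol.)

ln K = 97.4

E°_cell = +0.85 − (-0.40) = 1.25 V, with n = 2 electrons transferred.
At equilibrium E = 0, so the Nernst equation gives ln K = nFE°/RT = (2)(96500)(1.25)/((8.314)(298)) = 97.37.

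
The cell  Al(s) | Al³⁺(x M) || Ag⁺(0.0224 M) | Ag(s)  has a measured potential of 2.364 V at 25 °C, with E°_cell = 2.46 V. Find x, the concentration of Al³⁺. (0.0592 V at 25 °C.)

From the Nernst equation, log Q = n(E° − E)/0.0592 = 3(2.46 − 2.364)/0.0592 = 4.865, so Q = 7.33 × 10^4.
With Q = [Al³⁺]/[Ag⁺]^3 and the known concentrations, [Al³⁺] in the numerator gives [Al³⁺] = 0.82 M.

0.82 M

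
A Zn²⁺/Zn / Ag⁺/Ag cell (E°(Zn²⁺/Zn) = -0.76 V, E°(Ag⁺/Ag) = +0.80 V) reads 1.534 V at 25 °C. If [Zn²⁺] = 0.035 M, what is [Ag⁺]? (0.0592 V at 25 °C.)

From the Nernst equation, log Q = n(E° − E)/0.0592 = 2(1.56 − 1.534)/0.0592 = 0.878, so Q = 7.56.
With Q = [Zn²⁺]/[Ag⁺]^2 and the known concentrations, [Ag⁺]^2 in the denominator gives [Ag⁺] = 0.068 M.

0.068 M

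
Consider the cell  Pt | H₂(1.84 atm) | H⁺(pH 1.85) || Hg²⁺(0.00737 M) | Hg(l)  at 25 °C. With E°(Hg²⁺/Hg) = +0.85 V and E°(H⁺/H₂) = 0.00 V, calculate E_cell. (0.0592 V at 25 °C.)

0.90 V

The Hg²⁺/Hg couple is the cathode, so E°_cell = 0.85 V; n = 2.
[H⁺] = 10^(−1.85) = 0.014 M, and Q = [H⁺]^2 / ([Hg²⁺]·P(H₂)) = 0.0147.
E = E° − (0.0592/2) log Q = 0.85 − (0.0592/2)(-1.832) = 0.904 V.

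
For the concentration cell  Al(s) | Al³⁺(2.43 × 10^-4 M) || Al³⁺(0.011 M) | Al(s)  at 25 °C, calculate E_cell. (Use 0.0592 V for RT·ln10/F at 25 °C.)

0.033 V

Both half-cells are Al³⁺/Al, so E°_cell = 0. The concentrated side is the cathode; the cell reaction moves Al³⁺ from high to low concentration with n = 3.
Q = [Al³⁺]_dilute/[Al³⁺]_conc = 2.43 × 10^-4/0.011 = 0.0221.
E = 0 − (0.0592/3) log Q = −(0.0592/3)(-1.656) = 0.0327 V.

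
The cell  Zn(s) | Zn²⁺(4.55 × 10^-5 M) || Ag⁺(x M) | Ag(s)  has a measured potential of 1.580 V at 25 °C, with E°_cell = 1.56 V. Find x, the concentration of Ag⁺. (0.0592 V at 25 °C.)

0.015 M

From the Nernst equation, log Q = n(E° − E)/0.0592 = 2(1.56 − 1.580)/0.0592 = -0.676, so Q = 0.211.
With Q = [Zn²⁺]/[Ag⁺]^2 and the known concentrations, [Ag⁺]^2 in the denominator gives [Ag⁺] = 0.015 M.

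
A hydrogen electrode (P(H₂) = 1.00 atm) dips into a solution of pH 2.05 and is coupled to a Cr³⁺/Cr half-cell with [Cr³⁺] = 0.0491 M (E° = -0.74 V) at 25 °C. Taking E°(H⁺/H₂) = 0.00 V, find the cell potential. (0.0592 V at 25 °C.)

The hydrogen couple is the cathode, so E°_cell = 0.74 V; n = 6.
[H⁺] = 10^(−2.05) = 0.0089 M, and Q = [Cr³⁺]^2·P(H₂)^3 / [H⁺]^6 = 4.81 × 10^9.
E = E° − (0.0592/6) log Q = 0.74 − (0.0592/6)(9.682) = 0.644 V.

0.64 V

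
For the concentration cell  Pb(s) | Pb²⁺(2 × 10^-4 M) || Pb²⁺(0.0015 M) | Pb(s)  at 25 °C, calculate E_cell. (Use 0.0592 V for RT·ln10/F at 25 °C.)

Both half-cells are Pb²⁺/Pb, so E°_cell = 0. The concentrated side is the cathode; the cell reaction moves Pb²⁺ from high to low concentration with n = 2.
Q = [Pb²⁺]_dilute/[Pb²⁺]_conc = 2 × 10^-4/0.0015 = 0.133.
E = 0 − (0.0592/2) log Q = −(0.0592/2)(-0.875) = 0.0259 V.

0.026 V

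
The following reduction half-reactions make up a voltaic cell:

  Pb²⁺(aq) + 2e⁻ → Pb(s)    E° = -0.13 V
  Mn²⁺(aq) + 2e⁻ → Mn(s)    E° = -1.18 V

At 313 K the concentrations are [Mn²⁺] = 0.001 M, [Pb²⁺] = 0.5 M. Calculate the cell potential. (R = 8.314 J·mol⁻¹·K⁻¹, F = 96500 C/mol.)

1.13 V

The Pb²⁺/Pb couple has the higher reduction potential and acts as the cathode, so E°_cell = -0.13 − (-1.18) = 1.05 V.
Balancing electrons gives n = 2; the reaction quotient is Q = [Mn²⁺]/[Pb²⁺] = 0.00200.
E = E° − (RT/nF) ln Q = 1.05 − (8.314×313)/(2×96500) × (-6.215) = 1.050 + 0.084 = 1.134 V.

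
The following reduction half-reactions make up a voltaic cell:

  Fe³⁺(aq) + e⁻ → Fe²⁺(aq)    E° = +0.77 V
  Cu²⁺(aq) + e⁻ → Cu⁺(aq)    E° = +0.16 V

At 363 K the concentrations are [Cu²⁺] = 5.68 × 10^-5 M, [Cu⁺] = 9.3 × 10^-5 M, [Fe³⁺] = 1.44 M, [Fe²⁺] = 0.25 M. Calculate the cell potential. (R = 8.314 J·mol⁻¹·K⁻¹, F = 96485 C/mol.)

0.680 V

The Fe³⁺/Fe²⁺ couple has the higher reduction potential and acts as the cathode, so E°_cell = +0.77 − (+0.16) = 0.61 V.
Balancing electrons gives n = 1; the reaction quotient is Q = [Cu²⁺]·[Fe²⁺]/([Cu⁺]·[Fe³⁺]) = 0.106.
E = E° − (RT/nF) ln Q = 0.61 − (8.314×363)/(1×96485) × (-2.244) = 0.610 + 0.070 = 0.680 V.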